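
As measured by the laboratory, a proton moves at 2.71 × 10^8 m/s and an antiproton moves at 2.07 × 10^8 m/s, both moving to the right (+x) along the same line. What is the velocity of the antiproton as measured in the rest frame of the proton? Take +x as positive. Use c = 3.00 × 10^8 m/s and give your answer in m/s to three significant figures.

-1.70 × 10^8 m/s

β_A = 0.903, β_B = 0.690 (dividing each by c = 3.00 × 10^8 m/s).
Transform to A's frame with the inverse velocity-addition law: u' = (u − v)/(1 − uv/c²), taking u = β_B and v = β_A.
u' = (0.690 − 0.903) / (1 − (0.903)(0.690)) = -0.2133/0.3767 = -0.5663.
u' = -0.5663 × 3.00 × 10^8 m/s.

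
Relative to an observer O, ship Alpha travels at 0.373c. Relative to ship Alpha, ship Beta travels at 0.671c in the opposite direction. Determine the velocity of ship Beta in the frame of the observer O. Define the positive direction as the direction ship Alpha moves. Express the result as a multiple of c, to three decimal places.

-0.397c

With v = 0.373 and u' = -0.671 (in units of c),
u = (u' + v)/(1 + u'v/c²):
u = (-0.671 + 0.373) / (1 + (-0.671)·0.373) = -0.2980/0.7497 = -0.3975
(Galilean addition would give -0.298c.)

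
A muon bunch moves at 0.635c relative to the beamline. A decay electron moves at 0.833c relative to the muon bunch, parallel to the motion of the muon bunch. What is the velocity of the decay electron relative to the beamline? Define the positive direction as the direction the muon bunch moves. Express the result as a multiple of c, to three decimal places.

0.960c

With v = 0.635 and u' = 0.833 (in units of c),
u = (u' + v)/(1 + u'v/c²):
u = (0.833 + 0.635) / (1 + 0.833·0.635) = 1.4680/1.5290 = 0.9601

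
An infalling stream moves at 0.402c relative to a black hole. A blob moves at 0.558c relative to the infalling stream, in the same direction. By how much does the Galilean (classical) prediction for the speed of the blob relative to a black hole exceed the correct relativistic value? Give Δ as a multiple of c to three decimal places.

Galilean: u_cl = 0.558 + 0.402 = 0.9600.
Relativistic: u_rel = (0.558 + 0.402) / (1 + 0.558·0.402) = 0.9600/1.2243 = 0.7841.
Δ = 0.9600 − 0.7841 = 0.1759.

Δ = 0.176c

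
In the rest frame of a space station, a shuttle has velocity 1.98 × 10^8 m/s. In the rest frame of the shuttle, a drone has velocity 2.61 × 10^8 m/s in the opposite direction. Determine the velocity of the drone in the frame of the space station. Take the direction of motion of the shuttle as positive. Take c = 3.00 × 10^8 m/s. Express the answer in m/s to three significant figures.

In units of c (dividing by 3.00 × 10^8 m/s): v = 0.660, u' = -0.870.
u = (u' + v)/(1 + u'v/c²):
u = (-0.870 + 0.660) / (1 + (-0.870)·0.660) = -0.2100/0.4258 = -0.4932
(Galilean addition would give -0.210c.)
Converting back: u = -0.4932 × 3.00 × 10^8 m/s.

-1.48 × 10^8 m/s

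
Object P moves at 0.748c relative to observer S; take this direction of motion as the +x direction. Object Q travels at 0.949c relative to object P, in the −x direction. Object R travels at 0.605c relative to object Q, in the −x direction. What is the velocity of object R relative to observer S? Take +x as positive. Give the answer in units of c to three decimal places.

-0.914c

Apply u = (u' + v)/(1 + u'v/c²) successively, working outward toward observer S.
Start: velocity of object P relative to observer S = 0.7480c.
Compose with object Q (u' = -0.949 in object P frame): u_1 = (-0.949 + 0.748) / (1 + (-0.949)·0.748) = -0.2010/0.2901 = -0.6927.
Compose with object R (u' = -0.605 in object Q frame): u_2 = (-0.605 + (-0.693)) / (1 + (-0.605)·(-0.693)) = -1.2977/1.4191 = -0.9145.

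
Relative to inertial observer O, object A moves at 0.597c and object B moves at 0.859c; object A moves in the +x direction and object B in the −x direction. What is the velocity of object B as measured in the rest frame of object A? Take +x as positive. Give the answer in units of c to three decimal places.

-0.962c

β_A = 0.597, β_B = -0.859.
Transform to A's frame with the inverse velocity-addition law: u' = (u − v)/(1 − uv/c²), taking u = β_B and v = β_A.
u' = (-0.859 − 0.597) / (1 − (0.597)(-0.859)) = -1.4560/1.5128 = -0.9624.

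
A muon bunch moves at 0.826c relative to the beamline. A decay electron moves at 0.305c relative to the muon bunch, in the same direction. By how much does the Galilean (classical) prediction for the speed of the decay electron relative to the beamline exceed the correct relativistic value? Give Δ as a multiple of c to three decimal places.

Δ = 0.228c

Galilean: u_cl = 0.305 + 0.826 = 1.1310.
Relativistic: u_rel = (0.305 + 0.826) / (1 + 0.305·0.826) = 1.1310/1.2519 = 0.9034.
Δ = 1.1310 − 0.9034 = 0.2276.
(The classical prediction exceeds c; the relativistic result does not.)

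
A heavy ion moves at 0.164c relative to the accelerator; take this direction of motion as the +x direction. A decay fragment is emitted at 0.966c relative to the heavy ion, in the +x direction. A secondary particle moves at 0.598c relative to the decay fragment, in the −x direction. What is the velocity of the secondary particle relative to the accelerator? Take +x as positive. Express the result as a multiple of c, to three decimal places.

+0.906c

Apply u = (u' + v)/(1 + u'v/c²) successively, working outward toward the accelerator.
Start: velocity of the heavy ion relative to the accelerator = 0.1640c.
Compose with the decay fragment (u' = 0.966 in the heavy ion frame): u_1 = (0.966 + 0.164) / (1 + 0.966·0.164) = 1.1300/1.1584 = 0.9755.
Compose with the secondary particle (u' = -0.598 in the decay fragment frame): u_2 = (-0.598 + 0.975) / (1 + (-0.598)·0.975) = 0.3775/0.4167 = 0.9059.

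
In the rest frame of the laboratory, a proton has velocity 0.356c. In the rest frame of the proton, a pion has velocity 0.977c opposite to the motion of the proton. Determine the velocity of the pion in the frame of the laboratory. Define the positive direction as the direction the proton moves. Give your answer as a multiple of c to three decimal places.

-0.952c

With v = 0.356 and u' = -0.977 (in units of c),
u = (u' + v)/(1 + u'v/c²):
u = (-0.977 + 0.356) / (1 + (-0.977)·0.356) = -0.6210/0.6522 = -0.9522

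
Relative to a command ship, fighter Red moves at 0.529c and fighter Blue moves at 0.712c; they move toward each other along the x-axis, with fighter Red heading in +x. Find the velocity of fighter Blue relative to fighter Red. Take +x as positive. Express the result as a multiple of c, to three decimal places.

-0.901c

β_A = 0.529, β_B = -0.712.
Transform to A's frame with the inverse velocity-addition law: u' = (u − v)/(1 − uv/c²), taking u = β_B and v = β_A.
u' = (-0.712 − 0.529) / (1 − (0.529)(-0.712)) = -1.2410/1.3766 = -0.9015.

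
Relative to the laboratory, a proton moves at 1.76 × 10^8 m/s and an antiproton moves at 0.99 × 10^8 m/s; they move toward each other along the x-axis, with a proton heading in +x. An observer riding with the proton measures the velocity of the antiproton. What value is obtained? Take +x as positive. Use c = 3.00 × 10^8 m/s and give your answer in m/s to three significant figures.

β_A = 0.587, β_B = -0.330 (dividing each by c = 3.00 × 10^8 m/s).
Transform to A's frame with the inverse velocity-addition law: u' = (u − v)/(1 − uv/c²), taking u = β_B and v = β_A.
u' = (-0.330 − 0.587) / (1 − (0.587)(-0.330)) = -0.9167/1.1936 = -0.7680.
u' = -0.7680 × 3.00 × 10^8 m/s.

-2.30 × 10^8 m/s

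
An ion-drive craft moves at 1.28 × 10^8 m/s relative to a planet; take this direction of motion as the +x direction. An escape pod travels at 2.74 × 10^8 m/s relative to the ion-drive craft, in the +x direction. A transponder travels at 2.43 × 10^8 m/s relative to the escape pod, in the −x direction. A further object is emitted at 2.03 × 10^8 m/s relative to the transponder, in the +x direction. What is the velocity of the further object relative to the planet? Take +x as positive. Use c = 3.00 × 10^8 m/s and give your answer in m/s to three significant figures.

+2.81 × 10^8 m/s

Apply u = (u' + v)/(1 + u'v/c²) successively, working outward toward the planet.
(Dividing each given speed by c = 3.00 × 10^8 m/s to work in units of c.)
Start: velocity of the ion-drive craft relative to the planet = 0.4267c.
Compose with the escape pod (u' = 0.913 in the ion-drive craft frame): u_1 = (0.913 + 0.427) / (1 + 0.913·0.427) = 1.3400/1.3897 = 0.9642.
Compose with the transponder (u' = -0.810 in the escape pod frame): u_2 = (-0.810 + 0.964) / (1 + (-0.810)·0.964) = 0.1542/0.2190 = 0.7044.
Compose with the further object (u' = 0.677 in the transponder frame): u_3 = (0.677 + 0.704) / (1 + 0.677·0.704) = 1.3811/1.4767 = 0.9353.
So u = 0.9353 × 3.00 × 10^8 m/s.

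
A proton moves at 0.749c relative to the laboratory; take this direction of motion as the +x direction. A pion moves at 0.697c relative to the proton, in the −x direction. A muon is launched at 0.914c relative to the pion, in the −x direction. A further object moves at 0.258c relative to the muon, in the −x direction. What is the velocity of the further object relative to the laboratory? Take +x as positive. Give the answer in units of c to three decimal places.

Apply u = (u' + v)/(1 + u'v/c²) successively, working outward toward the laboratory.
Start: velocity of the proton relative to the laboratory = 0.7490c.
Compose with the pion (u' = -0.697 in the proton frame): u_1 = (-0.697 + 0.749) / (1 + (-0.697)·0.749) = 0.0520/0.4779 = 0.1088.
Compose with the muon (u' = -0.914 in the pion frame): u_2 = (-0.914 + 0.109) / (1 + (-0.914)·0.109) = -0.8052/0.9006 = -0.8941.
Compose with the further object (u' = -0.258 in the muon frame): u_3 = (-0.258 + (-0.894)) / (1 + (-0.258)·(-0.894)) = -1.1521/1.2307 = -0.9362.

-0.936c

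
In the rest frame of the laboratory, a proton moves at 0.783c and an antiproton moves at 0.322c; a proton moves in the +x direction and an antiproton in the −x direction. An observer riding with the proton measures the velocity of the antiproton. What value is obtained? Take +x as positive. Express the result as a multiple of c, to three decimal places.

β_A = 0.783, β_B = -0.322.
Transform to A's frame with the inverse velocity-addition law: u' = (u − v)/(1 − uv/c²), taking u = β_B and v = β_A.
u' = (-0.322 − 0.783) / (1 − (0.783)(-0.322)) = -1.1050/1.2521 = -0.8825.

-0.882c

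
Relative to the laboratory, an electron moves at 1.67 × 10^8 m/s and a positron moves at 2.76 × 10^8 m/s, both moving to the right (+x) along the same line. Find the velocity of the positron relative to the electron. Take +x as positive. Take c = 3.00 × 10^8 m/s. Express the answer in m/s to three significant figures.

β_A = 0.557, β_B = 0.920 (dividing each by c = 3.00 × 10^8 m/s).
Transform to A's frame with the inverse velocity-addition law: u' = (u − v)/(1 − uv/c²), taking u = β_B and v = β_A.
u' = (0.920 − 0.557) / (1 − (0.557)(0.920)) = 0.3633/0.4879 = 0.7447.
u' = 0.7447 × 3.00 × 10^8 m/s.

+2.23 × 10^8 m/s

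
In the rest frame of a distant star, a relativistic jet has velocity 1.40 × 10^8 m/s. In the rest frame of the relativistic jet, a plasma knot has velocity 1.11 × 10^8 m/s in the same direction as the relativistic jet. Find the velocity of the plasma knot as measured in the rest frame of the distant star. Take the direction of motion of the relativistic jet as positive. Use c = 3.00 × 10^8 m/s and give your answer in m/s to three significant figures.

In units of c (dividing by 3.00 × 10^8 m/s): v = 0.467, u' = 0.370.
u = (u' + v)/(1 + u'v/c²):
u = (0.370 + 0.467) / (1 + 0.370·0.467) = 0.8367/1.1727 = 0.7135
Converting back: u = 0.7135 × 3.00 × 10^8 m/s.

2.14 × 10^8 m/s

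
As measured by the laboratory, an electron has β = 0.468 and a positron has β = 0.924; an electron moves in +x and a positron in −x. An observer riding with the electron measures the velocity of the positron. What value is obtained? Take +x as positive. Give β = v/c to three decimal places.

β = -0.972

β_A = 0.468, β_B = -0.924.
Transform to A's frame with the inverse velocity-addition law: u' = (u − v)/(1 − uv/c²), taking u = β_B and v = β_A.
u' = (-0.924 − 0.468) / (1 − (0.468)(-0.924)) = -1.3920/1.4324 = -0.9718.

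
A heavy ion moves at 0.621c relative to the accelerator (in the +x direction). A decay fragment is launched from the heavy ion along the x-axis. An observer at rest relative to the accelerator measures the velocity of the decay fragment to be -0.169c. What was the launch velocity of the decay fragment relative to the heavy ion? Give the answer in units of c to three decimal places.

-0.715c

Invert the composition law: u' = (u − v)/(1 − uv/c²).
u' = (-0.169 − 0.621) / (1 − (-0.169)(0.621)) = -0.7900/1.1049 = -0.7150.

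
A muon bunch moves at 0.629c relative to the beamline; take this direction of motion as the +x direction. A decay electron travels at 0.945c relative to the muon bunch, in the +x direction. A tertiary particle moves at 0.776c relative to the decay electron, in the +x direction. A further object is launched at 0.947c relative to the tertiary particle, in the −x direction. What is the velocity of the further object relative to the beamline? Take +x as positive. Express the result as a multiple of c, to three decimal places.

+0.942c

Apply u = (u' + v)/(1 + u'v/c²) successively, working outward toward the beamline.
Start: velocity of the muon bunch relative to the beamline = 0.6290c.
Compose with the decay electron (u' = 0.945 in the muon bunch frame): u_1 = (0.945 + 0.629) / (1 + 0.945·0.629) = 1.5740/1.5944 = 0.9872.
Compose with the tertiary particle (u' = 0.776 in the decay electron frame): u_2 = (0.776 + 0.987) / (1 + 0.776·0.987) = 1.7632/1.7661 = 0.9984.
Compose with the further object (u' = -0.947 in the tertiary particle frame): u_3 = (-0.947 + 0.998) / (1 + (-0.947)·0.998) = 0.0514/0.0545 = 0.9421.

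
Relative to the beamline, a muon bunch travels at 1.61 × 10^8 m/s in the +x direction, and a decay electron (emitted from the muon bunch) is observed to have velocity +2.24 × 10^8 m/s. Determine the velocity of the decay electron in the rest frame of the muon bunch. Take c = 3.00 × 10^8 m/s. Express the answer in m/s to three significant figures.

v = 0.537c, u = 0.747c.
Invert the composition law: u' = (u − v)/(1 − uv/c²).
u' = (0.747 − 0.537) / (1 − (0.747)(0.537)) = 0.2100/0.5993 = 0.3504.
u' = 0.3504 × 3.00 × 10^8 m/s.

+1.05 × 10^8 m/s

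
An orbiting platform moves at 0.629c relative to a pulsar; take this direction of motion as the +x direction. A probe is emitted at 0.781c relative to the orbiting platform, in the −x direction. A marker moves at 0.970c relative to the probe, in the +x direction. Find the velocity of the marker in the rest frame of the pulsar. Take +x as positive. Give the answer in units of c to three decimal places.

Apply u = (u' + v)/(1 + u'v/c²) successively, working outward toward the pulsar.
Start: velocity of the orbiting platform relative to the pulsar = 0.6290c.
Compose with the probe (u' = -0.781 in the orbiting platform frame): u_1 = (-0.781 + 0.629) / (1 + (-0.781)·0.629) = -0.1520/0.5088 = -0.2988.
Compose with the marker (u' = 0.970 in the probe frame): u_2 = (0.970 + (-0.299)) / (1 + 0.970·(-0.299)) = 0.6712/0.7102 = 0.9451.

+0.945c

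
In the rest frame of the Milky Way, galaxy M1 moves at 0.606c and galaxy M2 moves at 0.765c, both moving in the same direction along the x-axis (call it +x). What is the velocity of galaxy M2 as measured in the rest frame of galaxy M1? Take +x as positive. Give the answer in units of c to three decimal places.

+0.296c

β_A = 0.606, β_B = 0.765.
Transform to A's frame with the inverse velocity-addition law: u' = (u − v)/(1 − uv/c²), taking u = β_B and v = β_A.
u' = (0.765 − 0.606) / (1 − (0.606)(0.765)) = 0.1590/0.5364 = 0.2964.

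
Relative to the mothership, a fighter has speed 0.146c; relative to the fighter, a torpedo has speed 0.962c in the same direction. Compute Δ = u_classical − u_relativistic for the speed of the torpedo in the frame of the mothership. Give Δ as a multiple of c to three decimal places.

Δ = 0.136c

Galilean: u_cl = 0.962 + 0.146 = 1.1080.
Relativistic: u_rel = (0.962 + 0.146) / (1 + 0.962·0.146) = 1.1080/1.1405 = 0.9715.
Δ = 1.1080 − 0.9715 = 0.1365.
(The classical prediction exceeds c; the relativistic result does not.)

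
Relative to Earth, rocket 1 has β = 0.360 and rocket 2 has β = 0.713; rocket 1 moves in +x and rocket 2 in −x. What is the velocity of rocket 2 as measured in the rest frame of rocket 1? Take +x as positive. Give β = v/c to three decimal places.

β_A = 0.360, β_B = -0.713.
Transform to A's frame with the inverse velocity-addition law: u' = (u − v)/(1 − uv/c²), taking u = β_B and v = β_A.
u' = (-0.713 − 0.360) / (1 − (0.360)(-0.713)) = -1.0730/1.2567 = -0.8538.

β = -0.854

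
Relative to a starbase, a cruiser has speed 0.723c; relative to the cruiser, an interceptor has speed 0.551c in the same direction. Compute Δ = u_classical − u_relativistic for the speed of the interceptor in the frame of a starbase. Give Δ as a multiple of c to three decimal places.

Δ = 0.363c

Galilean: u_cl = 0.551 + 0.723 = 1.2740.
Relativistic: u_rel = (0.551 + 0.723) / (1 + 0.551·0.723) = 1.2740/1.3984 = 0.9111.
Δ = 1.2740 − 0.9111 = 0.3629.
(The classical prediction exceeds c; the relativistic result does not.)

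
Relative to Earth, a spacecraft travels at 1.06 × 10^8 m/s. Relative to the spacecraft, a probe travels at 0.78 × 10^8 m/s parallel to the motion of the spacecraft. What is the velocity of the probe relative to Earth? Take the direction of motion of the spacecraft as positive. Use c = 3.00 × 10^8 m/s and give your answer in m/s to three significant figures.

In units of c (dividing by 3.00 × 10^8 m/s): v = 0.353, u' = 0.260.
u = (u' + v)/(1 + u'v/c²):
u = (0.260 + 0.353) / (1 + 0.260·0.353) = 0.6133/1.0919 = 0.5617
Converting back: u = 0.5617 × 3.00 × 10^8 m/s.

1.69 × 10^8 m/s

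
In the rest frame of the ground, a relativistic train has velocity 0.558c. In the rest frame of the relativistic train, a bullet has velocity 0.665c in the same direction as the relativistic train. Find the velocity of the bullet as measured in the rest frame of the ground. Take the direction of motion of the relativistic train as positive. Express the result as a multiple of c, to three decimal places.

0.892c

With v = 0.558 and u' = 0.665 (in units of c),
u = (u' + v)/(1 + u'v/c²):
u = (0.665 + 0.558) / (1 + 0.665·0.558) = 1.2230/1.3711 = 0.8920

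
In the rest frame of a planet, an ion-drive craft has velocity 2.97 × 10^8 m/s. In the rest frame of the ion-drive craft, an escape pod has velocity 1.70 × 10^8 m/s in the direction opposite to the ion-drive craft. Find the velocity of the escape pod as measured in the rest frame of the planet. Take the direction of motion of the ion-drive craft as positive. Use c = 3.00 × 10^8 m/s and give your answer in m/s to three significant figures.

In units of c (dividing by 3.00 × 10^8 m/s): v = 0.990, u' = -0.567.
u = (u' + v)/(1 + u'v/c²):
u = (-0.567 + 0.990) / (1 + (-0.567)·0.990) = 0.4233/0.4390 = 0.9643
(Galilean addition would give +0.423c.)
Converting back: u = 0.9643 × 3.00 × 10^8 m/s.

+2.89 × 10^8 m/s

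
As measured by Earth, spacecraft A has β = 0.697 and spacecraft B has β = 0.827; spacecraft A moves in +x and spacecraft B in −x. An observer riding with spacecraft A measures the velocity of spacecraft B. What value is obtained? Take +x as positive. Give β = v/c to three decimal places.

β_A = 0.697, β_B = -0.827.
Transform to A's frame with the inverse velocity-addition law: u' = (u − v)/(1 − uv/c²), taking u = β_B and v = β_A.
u' = (-0.827 − 0.697) / (1 − (0.697)(-0.827)) = -1.5240/1.5764 = -0.9667.

β = -0.967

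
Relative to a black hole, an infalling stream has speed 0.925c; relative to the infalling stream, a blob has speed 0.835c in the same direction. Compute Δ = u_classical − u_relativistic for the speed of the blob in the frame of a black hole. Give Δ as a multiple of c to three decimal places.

Δ = 0.767c

Galilean: u_cl = 0.835 + 0.925 = 1.7600.
Relativistic: u_rel = (0.835 + 0.925) / (1 + 0.835·0.925) = 1.7600/1.7724 = 0.9930.
Δ = 1.7600 − 0.9930 = 0.7670.
(The classical prediction exceeds c; the relativistic result does not.)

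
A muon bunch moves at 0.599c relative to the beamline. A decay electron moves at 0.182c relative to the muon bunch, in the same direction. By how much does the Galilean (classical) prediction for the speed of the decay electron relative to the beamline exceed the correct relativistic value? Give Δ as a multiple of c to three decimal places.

Δ = 0.077c

Galilean: u_cl = 0.182 + 0.599 = 0.7810.
Relativistic: u_rel = (0.182 + 0.599) / (1 + 0.182·0.599) = 0.7810/1.1090 = 0.7042.
Δ = 0.7810 − 0.7042 = 0.0768.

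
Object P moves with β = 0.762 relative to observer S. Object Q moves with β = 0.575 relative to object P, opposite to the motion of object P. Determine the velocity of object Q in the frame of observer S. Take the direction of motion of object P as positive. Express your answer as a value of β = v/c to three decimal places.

With v = 0.762 and u' = -0.575 (in units of c),
u = (u' + v)/(1 + u'v/c²):
u = (-0.575 + 0.762) / (1 + (-0.575)·0.762) = 0.1870/0.5618 = 0.3328

β = +0.333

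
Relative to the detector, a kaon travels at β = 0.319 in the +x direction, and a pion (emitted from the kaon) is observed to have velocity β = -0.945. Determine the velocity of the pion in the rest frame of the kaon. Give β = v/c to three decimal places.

Invert the composition law: u' = (u − v)/(1 − uv/c²).
u' = (-0.945 − 0.319) / (1 − (-0.945)(0.319)) = -1.2640/1.3015 = -0.9712.

β = -0.971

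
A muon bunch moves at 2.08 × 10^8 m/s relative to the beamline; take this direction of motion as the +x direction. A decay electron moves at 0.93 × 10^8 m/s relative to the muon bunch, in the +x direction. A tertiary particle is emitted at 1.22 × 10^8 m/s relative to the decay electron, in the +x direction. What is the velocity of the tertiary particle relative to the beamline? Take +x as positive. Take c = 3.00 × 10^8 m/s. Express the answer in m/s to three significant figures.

2.77 × 10^8 m/s

Apply u = (u' + v)/(1 + u'v/c²) successively, working outward toward the beamline.
(Dividing each given speed by c = 3.00 × 10^8 m/s to work in units of c.)
Start: velocity of the muon bunch relative to the beamline = 0.6933c.
Compose with the decay electron (u' = 0.310 in the muon bunch frame): u_1 = (0.310 + 0.693) / (1 + 0.310·0.693) = 1.0033/1.2149 = 0.8258.
Compose with the tertiary particle (u' = 0.407 in the decay electron frame): u_2 = (0.407 + 0.826) / (1 + 0.407·0.826) = 1.2325/1.3358 = 0.9226.
So u = 0.9226 × 3.00 × 10^8 m/s.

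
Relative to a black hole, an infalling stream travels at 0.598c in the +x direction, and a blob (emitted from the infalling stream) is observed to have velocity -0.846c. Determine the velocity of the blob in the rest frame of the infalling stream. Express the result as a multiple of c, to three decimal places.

-0.959c

Invert the composition law: u' = (u − v)/(1 − uv/c²).
u' = (-0.846 − 0.598) / (1 − (-0.846)(0.598)) = -1.4440/1.5059 = -0.9589.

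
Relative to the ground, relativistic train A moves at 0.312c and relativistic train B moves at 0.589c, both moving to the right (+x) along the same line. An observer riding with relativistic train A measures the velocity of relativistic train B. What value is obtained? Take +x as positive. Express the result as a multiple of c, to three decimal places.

+0.339c

β_A = 0.312, β_B = 0.589.
Transform to A's frame with the inverse velocity-addition law: u' = (u − v)/(1 − uv/c²), taking u = β_B and v = β_A.
u' = (0.589 − 0.312) / (1 − (0.312)(0.589)) = 0.2770/0.8162 = 0.3394.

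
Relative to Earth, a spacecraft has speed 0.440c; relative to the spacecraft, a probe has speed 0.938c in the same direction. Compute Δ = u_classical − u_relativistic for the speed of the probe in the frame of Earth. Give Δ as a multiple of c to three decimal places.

Galilean: u_cl = 0.938 + 0.440 = 1.3780.
Relativistic: u_rel = (0.938 + 0.440) / (1 + 0.938·0.440) = 1.3780/1.4127 = 0.9754.
Δ = 1.3780 − 0.9754 = 0.4026.
(The classical prediction exceeds c; the relativistic result does not.)

Δ = 0.403c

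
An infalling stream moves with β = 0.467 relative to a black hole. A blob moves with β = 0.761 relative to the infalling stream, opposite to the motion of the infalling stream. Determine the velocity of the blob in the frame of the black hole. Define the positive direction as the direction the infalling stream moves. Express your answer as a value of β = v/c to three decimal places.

β = -0.456

With v = 0.467 and u' = -0.761 (in units of c),
u = (u' + v)/(1 + u'v/c²):
u = (-0.761 + 0.467) / (1 + (-0.761)·0.467) = -0.2940/0.6446 = -0.4561
(Galilean addition would give -0.294c.)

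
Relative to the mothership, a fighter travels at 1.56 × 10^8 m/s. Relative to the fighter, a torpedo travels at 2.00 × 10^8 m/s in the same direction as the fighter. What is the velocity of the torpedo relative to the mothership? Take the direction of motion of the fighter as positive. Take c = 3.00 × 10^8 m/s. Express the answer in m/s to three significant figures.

2.64 × 10^8 m/s

In units of c (dividing by 3.00 × 10^8 m/s): v = 0.520, u' = 0.667.
u = (u' + v)/(1 + u'v/c²):
u = (0.667 + 0.520) / (1 + 0.667·0.520) = 1.1867/1.3467 = 0.8812
(Galilean addition would give +1.187c, exceeding c.)
Converting back: u = 0.8812 × 3.00 × 10^8 m/s.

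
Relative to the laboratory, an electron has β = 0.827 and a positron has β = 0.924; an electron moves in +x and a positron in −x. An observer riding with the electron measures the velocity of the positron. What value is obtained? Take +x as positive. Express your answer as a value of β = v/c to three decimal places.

β = -0.993

β_A = 0.827, β_B = -0.924.
Transform to A's frame with the inverse velocity-addition law: u' = (u − v)/(1 − uv/c²), taking u = β_B and v = β_A.
u' = (-0.924 − 0.827) / (1 − (0.827)(-0.924)) = -1.7510/1.7641 = -0.9925.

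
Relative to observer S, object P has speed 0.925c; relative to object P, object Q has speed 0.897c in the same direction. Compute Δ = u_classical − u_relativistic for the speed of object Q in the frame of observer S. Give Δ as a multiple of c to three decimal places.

Δ = 0.826c

Galilean: u_cl = 0.897 + 0.925 = 1.8220.
Relativistic: u_rel = (0.897 + 0.925) / (1 + 0.897·0.925) = 1.8220/1.8297 = 0.9958.
Δ = 1.8220 − 0.9958 = 0.8262.
(The classical prediction exceeds c; the relativistic result does not.)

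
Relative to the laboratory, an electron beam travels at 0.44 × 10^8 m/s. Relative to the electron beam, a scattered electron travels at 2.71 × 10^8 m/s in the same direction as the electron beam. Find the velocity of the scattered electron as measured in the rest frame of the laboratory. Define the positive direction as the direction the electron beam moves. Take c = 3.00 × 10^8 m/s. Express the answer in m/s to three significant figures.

In units of c (dividing by 3.00 × 10^8 m/s): v = 0.147, u' = 0.903.
u = (u' + v)/(1 + u'v/c²):
u = (0.903 + 0.147) / (1 + 0.903·0.147) = 1.0500/1.1325 = 0.9272
Converting back: u = 0.9272 × 3.00 × 10^8 m/s.

2.78 × 10^8 m/s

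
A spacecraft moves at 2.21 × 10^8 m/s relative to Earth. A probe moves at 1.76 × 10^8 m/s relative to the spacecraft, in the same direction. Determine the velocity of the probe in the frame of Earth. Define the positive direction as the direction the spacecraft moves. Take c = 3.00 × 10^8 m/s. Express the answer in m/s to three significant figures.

2.77 × 10^8 m/s

In units of c (dividing by 3.00 × 10^8 m/s): v = 0.737, u' = 0.587.
u = (u' + v)/(1 + u'v/c²):
u = (0.587 + 0.737) / (1 + 0.587·0.737) = 1.3233/1.4322 = 0.9240
Converting back: u = 0.9240 × 3.00 × 10^8 m/s.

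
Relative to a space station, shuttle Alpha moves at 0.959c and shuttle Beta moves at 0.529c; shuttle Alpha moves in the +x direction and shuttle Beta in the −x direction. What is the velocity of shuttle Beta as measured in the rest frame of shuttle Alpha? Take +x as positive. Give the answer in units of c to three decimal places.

-0.987c

β_A = 0.959, β_B = -0.529.
Transform to A's frame with the inverse velocity-addition law: u' = (u − v)/(1 − uv/c²), taking u = β_B and v = β_A.
u' = (-0.529 − 0.959) / (1 − (0.959)(-0.529)) = -1.4880/1.5073 = -0.9872.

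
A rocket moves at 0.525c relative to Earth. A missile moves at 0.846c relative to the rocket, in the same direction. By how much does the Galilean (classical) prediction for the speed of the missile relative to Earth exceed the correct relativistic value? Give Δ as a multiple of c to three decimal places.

Galilean: u_cl = 0.846 + 0.525 = 1.3710.
Relativistic: u_rel = (0.846 + 0.525) / (1 + 0.846·0.525) = 1.3710/1.4442 = 0.9493.
Δ = 1.3710 − 0.9493 = 0.4217.
(The classical prediction exceeds c; the relativistic result does not.)

Δ = 0.422c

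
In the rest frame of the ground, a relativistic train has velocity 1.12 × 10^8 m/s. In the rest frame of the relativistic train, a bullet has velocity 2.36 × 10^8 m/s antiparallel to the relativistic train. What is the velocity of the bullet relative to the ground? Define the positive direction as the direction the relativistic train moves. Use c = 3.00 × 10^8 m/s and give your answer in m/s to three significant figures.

-1.76 × 10^8 m/s

In units of c (dividing by 3.00 × 10^8 m/s): v = 0.373, u' = -0.787.
u = (u' + v)/(1 + u'v/c²):
u = (-0.787 + 0.373) / (1 + (-0.787)·0.373) = -0.4133/0.7063 = -0.5852
(Galilean addition would give -0.413c.)
Converting back: u = -0.5852 × 3.00 × 10^8 m/s.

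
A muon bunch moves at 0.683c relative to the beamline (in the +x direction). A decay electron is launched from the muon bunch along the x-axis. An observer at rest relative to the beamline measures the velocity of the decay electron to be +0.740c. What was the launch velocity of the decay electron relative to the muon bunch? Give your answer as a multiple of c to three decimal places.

+0.115c

Invert the composition law: u' = (u − v)/(1 − uv/c²).
u' = (0.740 − 0.683) / (1 − (0.740)(0.683)) = 0.0570/0.4946 = 0.1152.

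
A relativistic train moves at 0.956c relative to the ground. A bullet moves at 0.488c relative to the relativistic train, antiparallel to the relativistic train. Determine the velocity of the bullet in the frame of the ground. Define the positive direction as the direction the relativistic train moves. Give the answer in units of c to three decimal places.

With v = 0.956 and u' = -0.488 (in units of c),
u = (u' + v)/(1 + u'v/c²):
u = (-0.488 + 0.956) / (1 + (-0.488)·0.956) = 0.4680/0.5335 = 0.8773
(Galilean addition would give +0.468c.)

+0.877c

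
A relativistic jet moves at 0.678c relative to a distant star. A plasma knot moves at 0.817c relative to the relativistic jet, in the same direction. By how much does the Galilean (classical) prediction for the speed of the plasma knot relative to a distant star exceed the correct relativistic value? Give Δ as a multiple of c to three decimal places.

Δ = 0.533c

Galilean: u_cl = 0.817 + 0.678 = 1.4950.
Relativistic: u_rel = (0.817 + 0.678) / (1 + 0.817·0.678) = 1.4950/1.5539 = 0.9621.
Δ = 1.4950 − 0.9621 = 0.5329.
(The classical prediction exceeds c; the relativistic result does not.)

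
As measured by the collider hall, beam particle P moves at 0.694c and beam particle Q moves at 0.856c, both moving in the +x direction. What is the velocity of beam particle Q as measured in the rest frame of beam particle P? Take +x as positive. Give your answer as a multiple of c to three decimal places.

β_A = 0.694, β_B = 0.856.
Transform to A's frame with the inverse velocity-addition law: u' = (u − v)/(1 − uv/c²), taking u = β_B and v = β_A.
u' = (0.856 − 0.694) / (1 − (0.694)(0.856)) = 0.1620/0.4059 = 0.3991.

+0.399c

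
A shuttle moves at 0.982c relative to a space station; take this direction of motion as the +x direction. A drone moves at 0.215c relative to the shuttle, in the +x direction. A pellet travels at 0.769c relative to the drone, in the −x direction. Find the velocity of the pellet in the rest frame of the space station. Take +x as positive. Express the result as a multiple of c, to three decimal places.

Apply u = (u' + v)/(1 + u'v/c²) successively, working outward toward the space station.
Start: velocity of the shuttle relative to the space station = 0.9820c.
Compose with the drone (u' = 0.215 in the shuttle frame): u_1 = (0.215 + 0.982) / (1 + 0.215·0.982) = 1.1970/1.2111 = 0.9883.
Compose with the pellet (u' = -0.769 in the drone frame): u_2 = (-0.769 + 0.988) / (1 + (-0.769)·0.988) = 0.2193/0.2400 = 0.9140.

+0.914c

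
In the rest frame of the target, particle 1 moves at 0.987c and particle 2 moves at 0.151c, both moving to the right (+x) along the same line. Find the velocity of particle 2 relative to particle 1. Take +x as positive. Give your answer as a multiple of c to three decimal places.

-0.982c

β_A = 0.987, β_B = 0.151.
Transform to A's frame with the inverse velocity-addition law: u' = (u − v)/(1 − uv/c²), taking u = β_B and v = β_A.
u' = (0.151 − 0.987) / (1 − (0.987)(0.151)) = -0.8360/0.8510 = -0.9824.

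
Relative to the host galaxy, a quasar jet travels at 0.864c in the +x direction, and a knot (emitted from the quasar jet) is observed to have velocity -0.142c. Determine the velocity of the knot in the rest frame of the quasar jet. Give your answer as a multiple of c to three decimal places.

Invert the composition law: u' = (u − v)/(1 − uv/c²).
u' = (-0.142 − 0.864) / (1 − (-0.142)(0.864)) = -1.0060/1.1227 = -0.8961.

-0.896c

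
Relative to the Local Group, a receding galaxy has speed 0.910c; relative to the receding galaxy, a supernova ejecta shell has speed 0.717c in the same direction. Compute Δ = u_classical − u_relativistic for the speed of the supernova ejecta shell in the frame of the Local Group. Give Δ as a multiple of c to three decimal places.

Δ = 0.642c

Galilean: u_cl = 0.717 + 0.910 = 1.6270.
Relativistic: u_rel = (0.717 + 0.910) / (1 + 0.717·0.910) = 1.6270/1.6525 = 0.9846.
Δ = 1.6270 − 0.9846 = 0.6424.
(The classical prediction exceeds c; the relativistic result does not.)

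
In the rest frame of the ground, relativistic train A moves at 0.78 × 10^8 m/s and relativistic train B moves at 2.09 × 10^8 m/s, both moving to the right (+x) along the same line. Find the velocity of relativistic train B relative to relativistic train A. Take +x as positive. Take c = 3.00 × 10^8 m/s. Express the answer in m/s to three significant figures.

+1.60 × 10^8 m/s

β_A = 0.260, β_B = 0.697 (dividing each by c = 3.00 × 10^8 m/s).
Transform to A's frame with the inverse velocity-addition law: u' = (u − v)/(1 − uv/c²), taking u = β_B and v = β_A.
u' = (0.697 − 0.260) / (1 − (0.260)(0.697)) = 0.4367/0.8189 = 0.5333.
u' = 0.5333 × 3.00 × 10^8 m/s.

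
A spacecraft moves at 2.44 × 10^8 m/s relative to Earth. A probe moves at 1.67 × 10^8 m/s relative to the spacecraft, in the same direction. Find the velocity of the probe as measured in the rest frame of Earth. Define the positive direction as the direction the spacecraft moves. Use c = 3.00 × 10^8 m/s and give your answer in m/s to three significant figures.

In units of c (dividing by 3.00 × 10^8 m/s): v = 0.813, u' = 0.557.
u = (u' + v)/(1 + u'v/c²):
u = (0.557 + 0.813) / (1 + 0.557·0.813) = 1.3700/1.4528 = 0.9430
(Galilean addition would give +1.370c, exceeding c.)
Converting back: u = 0.9430 × 3.00 × 10^8 m/s.

2.83 × 10^8 m/s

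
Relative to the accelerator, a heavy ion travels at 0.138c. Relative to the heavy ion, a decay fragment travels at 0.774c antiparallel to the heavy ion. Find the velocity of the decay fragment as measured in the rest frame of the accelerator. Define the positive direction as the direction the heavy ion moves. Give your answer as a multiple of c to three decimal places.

With v = 0.138 and u' = -0.774 (in units of c),
u = (u' + v)/(1 + u'v/c²):
u = (-0.774 + 0.138) / (1 + (-0.774)·0.138) = -0.6360/0.8932 = -0.7121

-0.712c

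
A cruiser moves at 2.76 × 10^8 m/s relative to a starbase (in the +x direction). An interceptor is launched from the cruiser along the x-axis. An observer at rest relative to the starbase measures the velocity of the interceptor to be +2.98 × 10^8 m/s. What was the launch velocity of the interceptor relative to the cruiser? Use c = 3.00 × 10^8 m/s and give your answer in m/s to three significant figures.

v = 0.920c, u = 0.993c.
Invert the composition law: u' = (u − v)/(1 − uv/c²).
u' = (0.993 − 0.920) / (1 − (0.993)(0.920)) = 0.0733/0.0861 = 0.8514.
u' = 0.8514 × 3.00 × 10^8 m/s.

+2.55 × 10^8 m/s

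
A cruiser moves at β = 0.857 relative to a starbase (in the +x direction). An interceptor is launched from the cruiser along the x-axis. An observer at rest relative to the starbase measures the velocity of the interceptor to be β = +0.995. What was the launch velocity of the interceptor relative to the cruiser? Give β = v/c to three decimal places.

β = +0.937

Invert the composition law: u' = (u − v)/(1 − uv/c²).
u' = (0.995 − 0.857) / (1 − (0.995)(0.857)) = 0.1380/0.1473 = 0.9370.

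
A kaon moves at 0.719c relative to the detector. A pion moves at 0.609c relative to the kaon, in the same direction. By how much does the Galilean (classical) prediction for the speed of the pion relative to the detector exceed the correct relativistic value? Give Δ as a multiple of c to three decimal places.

Δ = 0.404c

Galilean: u_cl = 0.609 + 0.719 = 1.3280.
Relativistic: u_rel = (0.609 + 0.719) / (1 + 0.609·0.719) = 1.3280/1.4379 = 0.9236.
Δ = 1.3280 − 0.9236 = 0.4044.
(The classical prediction exceeds c; the relativistic result does not.)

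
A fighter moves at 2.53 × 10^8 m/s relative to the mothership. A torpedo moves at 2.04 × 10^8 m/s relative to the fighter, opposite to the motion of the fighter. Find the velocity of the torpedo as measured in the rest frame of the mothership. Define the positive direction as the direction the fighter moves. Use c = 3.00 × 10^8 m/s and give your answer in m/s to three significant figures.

+1.15 × 10^8 m/s

In units of c (dividing by 3.00 × 10^8 m/s): v = 0.843, u' = -0.680.
u = (u' + v)/(1 + u'v/c²):
u = (-0.680 + 0.843) / (1 + (-0.680)·0.843) = 0.1633/0.4265 = 0.3829
Converting back: u = 0.3829 × 3.00 × 10^8 m/s.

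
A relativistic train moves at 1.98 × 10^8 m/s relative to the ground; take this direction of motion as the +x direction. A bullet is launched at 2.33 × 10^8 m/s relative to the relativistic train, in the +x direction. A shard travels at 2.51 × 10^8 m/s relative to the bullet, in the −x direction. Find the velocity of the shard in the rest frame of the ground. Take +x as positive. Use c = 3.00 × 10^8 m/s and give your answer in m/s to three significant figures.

+1.65 × 10^8 m/s

Apply u = (u' + v)/(1 + u'v/c²) successively, working outward toward the ground.
(Dividing each given speed by c = 3.00 × 10^8 m/s to work in units of c.)
Start: velocity of the relativistic train relative to the ground = 0.6600c.
Compose with the bullet (u' = 0.777 in the relativistic train frame): u_1 = (0.777 + 0.660) / (1 + 0.777·0.660) = 1.4367/1.5126 = 0.9498.
Compose with the shard (u' = -0.837 in the bullet frame): u_2 = (-0.837 + 0.950) / (1 + (-0.837)·0.950) = 0.1131/0.2053 = 0.5510.
So u = 0.5510 × 3.00 × 10^8 m/s.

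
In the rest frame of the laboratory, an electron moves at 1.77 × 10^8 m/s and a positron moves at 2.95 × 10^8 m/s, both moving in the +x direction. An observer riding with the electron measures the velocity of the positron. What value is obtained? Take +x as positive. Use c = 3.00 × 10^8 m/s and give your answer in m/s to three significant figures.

β_A = 0.590, β_B = 0.983 (dividing each by c = 3.00 × 10^8 m/s).
Transform to A's frame with the inverse velocity-addition law: u' = (u − v)/(1 − uv/c²), taking u = β_B and v = β_A.
u' = (0.983 − 0.590) / (1 − (0.590)(0.983)) = 0.3933/0.4198 = 0.9369.
u' = 0.9369 × 3.00 × 10^8 m/s.

+2.81 × 10^8 m/s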